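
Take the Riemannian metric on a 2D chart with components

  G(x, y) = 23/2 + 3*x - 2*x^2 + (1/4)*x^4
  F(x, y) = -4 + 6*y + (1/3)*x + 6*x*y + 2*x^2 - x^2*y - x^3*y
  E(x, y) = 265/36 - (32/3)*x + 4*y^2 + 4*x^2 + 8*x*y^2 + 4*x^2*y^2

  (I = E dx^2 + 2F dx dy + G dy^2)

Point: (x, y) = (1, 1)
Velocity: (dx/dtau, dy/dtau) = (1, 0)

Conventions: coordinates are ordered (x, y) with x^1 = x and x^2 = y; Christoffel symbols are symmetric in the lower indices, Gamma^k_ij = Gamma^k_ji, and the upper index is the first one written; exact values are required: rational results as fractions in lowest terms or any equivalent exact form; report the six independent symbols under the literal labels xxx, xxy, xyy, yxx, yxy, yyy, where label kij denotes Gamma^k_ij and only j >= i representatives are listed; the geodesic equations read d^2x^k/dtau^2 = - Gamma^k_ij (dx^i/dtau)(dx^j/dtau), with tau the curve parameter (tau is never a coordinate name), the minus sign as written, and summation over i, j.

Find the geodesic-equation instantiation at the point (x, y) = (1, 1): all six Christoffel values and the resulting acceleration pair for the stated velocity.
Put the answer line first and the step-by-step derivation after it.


Answer: Gamma_xxx = 25040/20651, Gamma_xxy = 29376/20651, Gamma_xyy = 18360/20651, Gamma_yxx = -100928/61953, Gamma_yxy = -19200/20651, Gamma_yyy = -12000/20651; accelerations (d^2x/dtau^2, d^2y/dtau^2) = (-25040/20651, 100928/61953)

E = 601/36, F = 25/3, G = 51/4 at the point
E_x = 40/3, E_y = 32, F_x = 16/3, F_y = 10, G_x = 0, G_y = 0
EG - F^2 = 20651/144;  g^inv = (144/20651) * [[51/4, -25/3], [-25/3, 601/36]]
first-kind symbols [ij,l] = (1/2)(d_i g_jl + d_j g_il - d_l g_ij): [xx,x] = E_x/2 = 20/3, [xx,y] = F_x - E_y/2 = -32/3, [xy,x] = E_y/2 = 16, [xy,y] = G_x/2 = 0, [yy,x] = F_y - G_x/2 = 10, [yy,y] = G_y/2 = 0
Gamma^x_ij = (G*[ij,x] - F*[ij,y])/(EG - F^2), Gamma^y_ij = (E*[ij,y] - F*[ij,x])/(EG - F^2)
Gamma_xxx = 25040/20651, Gamma_xxy = 29376/20651, Gamma_xyy = 18360/20651, Gamma_yxx = -100928/61953, Gamma_yxy = -19200/20651, Gamma_yyy = -12000/20651
d^2x/dtau^2 = -(Gamma_xxx*(1)^2 + 2*Gamma_xxy*(1)*(0) + Gamma_xyy*(0)^2) = -25040/20651
d^2y/dtau^2 = -(Gamma_yxx*(1)^2 + 2*Gamma_yxy*(1)*(0) + Gamma_yyy*(0)^2) = 100928/61953


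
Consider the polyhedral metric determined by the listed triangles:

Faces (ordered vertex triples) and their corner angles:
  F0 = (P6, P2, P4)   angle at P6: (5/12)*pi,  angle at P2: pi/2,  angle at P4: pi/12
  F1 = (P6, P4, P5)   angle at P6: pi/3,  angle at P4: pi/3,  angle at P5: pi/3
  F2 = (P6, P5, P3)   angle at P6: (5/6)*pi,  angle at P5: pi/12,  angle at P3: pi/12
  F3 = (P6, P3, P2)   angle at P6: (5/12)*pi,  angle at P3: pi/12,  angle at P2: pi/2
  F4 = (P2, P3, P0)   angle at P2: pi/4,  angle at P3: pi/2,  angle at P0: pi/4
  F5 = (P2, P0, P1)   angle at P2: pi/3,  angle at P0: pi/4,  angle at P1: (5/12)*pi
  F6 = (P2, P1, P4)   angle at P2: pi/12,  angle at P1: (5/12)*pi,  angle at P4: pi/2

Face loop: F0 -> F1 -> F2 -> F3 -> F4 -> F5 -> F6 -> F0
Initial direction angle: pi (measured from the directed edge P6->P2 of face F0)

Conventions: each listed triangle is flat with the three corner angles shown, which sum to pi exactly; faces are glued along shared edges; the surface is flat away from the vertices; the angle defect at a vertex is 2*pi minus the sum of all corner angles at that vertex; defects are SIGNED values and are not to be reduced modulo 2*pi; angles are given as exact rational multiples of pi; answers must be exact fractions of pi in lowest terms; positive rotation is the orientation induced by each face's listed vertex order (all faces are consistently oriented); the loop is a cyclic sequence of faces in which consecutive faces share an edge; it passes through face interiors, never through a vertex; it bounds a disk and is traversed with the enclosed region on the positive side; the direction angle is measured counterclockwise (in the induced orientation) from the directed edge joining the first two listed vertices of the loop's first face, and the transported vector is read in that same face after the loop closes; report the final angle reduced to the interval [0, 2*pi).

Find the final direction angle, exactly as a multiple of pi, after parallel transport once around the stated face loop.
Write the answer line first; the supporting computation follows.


Answer: final direction angle = (4/3)*pi

enclosed vertex P2: corner angles sum to (5/3)*pi, defect = 2*pi - (5/3)*pi = pi/3
enclosed vertex P6: corner angles sum to 2*pi, defect = 2*pi - 2*pi = 0
summing the enclosed defects onto the initial angle, mod 2*pi in the induced orientation:
final angle = pi + pi/3 = (4/3)*pi (mod 2*pi)


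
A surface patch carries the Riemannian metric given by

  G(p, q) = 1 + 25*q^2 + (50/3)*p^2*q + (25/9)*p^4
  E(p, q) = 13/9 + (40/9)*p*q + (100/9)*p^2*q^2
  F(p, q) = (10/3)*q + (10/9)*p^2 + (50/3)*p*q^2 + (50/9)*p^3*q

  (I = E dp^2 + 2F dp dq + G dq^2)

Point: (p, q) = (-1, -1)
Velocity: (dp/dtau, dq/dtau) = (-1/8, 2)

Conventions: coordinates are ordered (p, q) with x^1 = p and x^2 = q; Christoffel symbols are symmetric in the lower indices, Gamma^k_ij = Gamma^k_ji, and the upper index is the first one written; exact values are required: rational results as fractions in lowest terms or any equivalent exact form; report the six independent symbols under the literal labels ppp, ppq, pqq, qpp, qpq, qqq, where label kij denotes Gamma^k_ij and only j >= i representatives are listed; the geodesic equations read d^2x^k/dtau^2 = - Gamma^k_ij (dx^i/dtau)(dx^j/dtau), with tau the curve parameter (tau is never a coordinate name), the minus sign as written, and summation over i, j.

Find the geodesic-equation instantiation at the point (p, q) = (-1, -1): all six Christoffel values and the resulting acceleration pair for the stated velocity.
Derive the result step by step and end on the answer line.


E = 17, F = -40/3, G = 109/9 at the point
E_p = -80/3, E_q = -80/3, F_p = -20/9, F_q = 280/9, G_p = 200/9, G_q = -100/3
EG - F^2 = 253/9;  g^inv = (9/253) * [[109/9, 40/3], [40/3, 17]]
first-kind symbols [ij,l] = (1/2)(d_i g_jl + d_j g_il - d_l g_ij): [pp,p] = E_p/2 = -40/3, [pp,q] = F_p - E_q/2 = 100/9, [pq,p] = E_q/2 = -40/3, [pq,q] = G_p/2 = 100/9, [qq,p] = F_q - G_p/2 = 20, [qq,q] = G_q/2 = -50/3
Gamma^p_ij = (G*[ij,p] - F*[ij,q])/(EG - F^2), Gamma^q_ij = (E*[ij,q] - F*[ij,p])/(EG - F^2)
Gamma_ppp = -120/253, Gamma_ppq = -120/253, Gamma_pqq = 180/253, Gamma_qpp = 100/253, Gamma_qpq = 100/253, Gamma_qqq = -150/253
d^2p/dtau^2 = -(Gamma_ppp*(-1/8)^2 + 2*Gamma_ppq*(-1/8)*(2) + Gamma_pqq*(2)^2) = -6225/2024
d^2q/dtau^2 = -(Gamma_qpp*(-1/8)^2 + 2*Gamma_qpq*(-1/8)*(2) + Gamma_qqq*(2)^2) = 10375/4048

Answer: Gamma_ppp = -120/253, Gamma_ppq = -120/253, Gamma_pqq = 180/253, Gamma_qpp = 100/253, Gamma_qpq = 100/253, Gamma_qqq = -150/253; accelerations (d^2p/dtau^2, d^2q/dtau^2) = (-6225/2024, 10375/4048)


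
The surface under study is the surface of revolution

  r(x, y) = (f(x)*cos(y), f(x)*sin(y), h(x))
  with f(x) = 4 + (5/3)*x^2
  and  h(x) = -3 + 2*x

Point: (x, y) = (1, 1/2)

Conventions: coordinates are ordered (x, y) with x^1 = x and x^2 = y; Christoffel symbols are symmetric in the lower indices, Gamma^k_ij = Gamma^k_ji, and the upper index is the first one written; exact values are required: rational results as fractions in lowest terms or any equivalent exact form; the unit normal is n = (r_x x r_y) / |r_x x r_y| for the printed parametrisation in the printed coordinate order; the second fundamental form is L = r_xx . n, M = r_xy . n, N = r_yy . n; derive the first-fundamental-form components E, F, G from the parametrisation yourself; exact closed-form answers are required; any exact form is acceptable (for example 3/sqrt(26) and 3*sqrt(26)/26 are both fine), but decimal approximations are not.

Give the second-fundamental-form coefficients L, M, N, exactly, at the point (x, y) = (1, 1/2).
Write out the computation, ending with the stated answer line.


f = 17/3, f' = 10/3, f'' = 10/3, h' = 2, h'' = 0
E = 136/9, F = 0, G = 289/9; answer radicand W^2 = 136/9
unnormalised second-form numerators: l = -20/3, m = 0, n = 34/3; L = l/sqrt(136/9), and similarly M = m/sqrt(W^2), N = n/sqrt(W^2)

Answer: L = -5*sqrt(34)/17, M = 0, N = sqrt(34)/2


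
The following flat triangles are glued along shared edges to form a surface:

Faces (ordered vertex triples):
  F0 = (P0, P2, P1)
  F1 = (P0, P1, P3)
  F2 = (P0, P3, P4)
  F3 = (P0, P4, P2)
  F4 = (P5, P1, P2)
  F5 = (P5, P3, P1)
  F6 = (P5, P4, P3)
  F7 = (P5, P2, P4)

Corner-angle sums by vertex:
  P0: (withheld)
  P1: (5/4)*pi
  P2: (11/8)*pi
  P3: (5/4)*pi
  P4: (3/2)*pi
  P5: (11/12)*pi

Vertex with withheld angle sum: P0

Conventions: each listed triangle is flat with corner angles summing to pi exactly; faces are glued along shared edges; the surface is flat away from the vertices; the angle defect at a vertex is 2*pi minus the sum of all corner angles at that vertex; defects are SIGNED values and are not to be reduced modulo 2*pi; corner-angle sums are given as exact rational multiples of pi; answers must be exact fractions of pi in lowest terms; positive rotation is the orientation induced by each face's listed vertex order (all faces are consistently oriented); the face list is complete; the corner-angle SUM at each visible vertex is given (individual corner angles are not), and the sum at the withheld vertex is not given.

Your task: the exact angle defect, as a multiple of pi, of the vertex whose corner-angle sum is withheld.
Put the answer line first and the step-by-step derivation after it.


Answer: defect(P0) = (7/24)*pi

V = 6, E = 12, F = 8; chi = V - E + F = 2
Gauss-Bonnet: total defect = 2*pi*chi = 4*pi; visible defects sum to (89/24)*pi


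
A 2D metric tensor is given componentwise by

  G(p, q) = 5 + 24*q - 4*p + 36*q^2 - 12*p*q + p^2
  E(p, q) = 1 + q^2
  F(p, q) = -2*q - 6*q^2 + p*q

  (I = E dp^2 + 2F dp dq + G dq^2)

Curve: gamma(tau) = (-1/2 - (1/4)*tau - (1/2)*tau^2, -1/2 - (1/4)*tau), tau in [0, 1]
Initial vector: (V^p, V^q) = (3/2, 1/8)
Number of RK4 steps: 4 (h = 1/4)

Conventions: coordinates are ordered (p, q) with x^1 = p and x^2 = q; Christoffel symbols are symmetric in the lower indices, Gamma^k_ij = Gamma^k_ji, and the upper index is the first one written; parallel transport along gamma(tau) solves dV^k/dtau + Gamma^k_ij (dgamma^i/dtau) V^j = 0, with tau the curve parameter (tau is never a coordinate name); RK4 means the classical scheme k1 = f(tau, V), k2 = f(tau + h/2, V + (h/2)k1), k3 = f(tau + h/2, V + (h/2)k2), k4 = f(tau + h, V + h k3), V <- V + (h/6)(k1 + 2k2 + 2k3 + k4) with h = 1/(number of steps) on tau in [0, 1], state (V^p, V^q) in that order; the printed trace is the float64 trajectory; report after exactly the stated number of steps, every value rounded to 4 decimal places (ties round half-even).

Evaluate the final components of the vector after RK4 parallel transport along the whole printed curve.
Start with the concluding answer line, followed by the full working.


Answer: V^p = 1.4340, V^q = 0.2246

gamma'(tau) = (-1/4 - tau, -1/4); f(tau, V)^k = -Gamma^k_ij(gamma(tau)) gamma'^i(tau) V^j; h = 1/4; intermediate values shown to 6 dp
curve data and Christoffel symbols at the stage parameters:
  tau = 0.000000: gamma = (-0.500000, -0.500000), gamma' = (-0.250000, -0.250000); Gamma_ppp = 0.000000, Gamma_ppq = -0.333333, Gamma_pqq = 2.000000, Gamma_qpp = 0.000000, Gamma_qpq = 0.333333, Gamma_qqq = -2.000000
  tau = 0.125000: gamma = (-0.539062, -0.531250), gamma' = (-0.375000, -0.250000); Gamma_ppp = 0.000000, Gamma_ppq = -0.312005, Gamma_pqq = 1.872029, Gamma_qpp = 0.000000, Gamma_qpq = 0.380829, Gamma_qqq = -2.284977
  tau = 0.250000: gamma = (-0.593750, -0.562500), gamma' = (-0.500000, -0.250000); Gamma_ppp = 0.000000, Gamma_ppq = -0.291941, Gamma_pqq = 1.751647, Gamma_qpp = 0.000000, Gamma_qpq = 0.405474, Gamma_qqq = -2.432843
  tau = 0.375000: gamma = (-0.664062, -0.593750), gamma' = (-0.625000, -0.250000); Gamma_ppp = 0.000000, Gamma_ppq = -0.274919, Gamma_pqq = 1.649513, Gamma_qpp = 0.000000, Gamma_qpq = 0.415995, Gamma_qqq = -2.495973
  tau = 0.500000: gamma = (-0.750000, -0.625000), gamma' = (-0.750000, -0.250000); Gamma_ppp = 0.000000, Gamma_ppq = -0.261438, Gamma_pqq = 1.568627, Gamma_qpp = 0.000000, Gamma_qpq = 0.418301, Gamma_qqq = -2.509804
  tau = 0.625000: gamma = (-0.851562, -0.656250), gamma' = (-0.875000, -0.250000); Gamma_ppp = 0.000000, Gamma_ppq = -0.251444, Gamma_pqq = 1.508664, Gamma_qpp = 0.000000, Gamma_qpq = 0.416080, Gamma_qqq = -2.496480
  tau = 0.750000: gamma = (-0.968750, -0.687500), gamma' = (-1.000000, -0.250000); Gamma_ppp = 0.000000, Gamma_ppq = -0.244699, Gamma_pqq = 1.468196, Gamma_qpp = 0.000000, Gamma_qpq = 0.411540, Gamma_qqq = -2.469239
  tau = 0.875000: gamma = (-1.101562, -0.718750), gamma' = (-1.125000, -0.250000); Gamma_ppp = 0.000000, Gamma_ppq = -0.240951, Gamma_pqq = 1.445706, Gamma_qpp = 0.000000, Gamma_qpq = 0.405950, Gamma_qqq = -2.435701
  tau = 1.000000: gamma = (-1.250000, -0.750000), gamma' = (-1.250000, -0.250000); Gamma_ppp = 0.000000, Gamma_ppq = -0.240000, Gamma_pqq = 1.440000, Gamma_qpp = 0.000000, Gamma_qpq = 0.400000, Gamma_qqq = -2.400000
step 0: V^p = 1.5000, V^q = 0.1250
step 1: k1 = (-0.072917, 0.072917), k2 = (-0.069216, 0.084484), k3 = (-0.068744, 0.083909), k4 = (-0.065607, 0.091121); V <- V + (h/6)(k1 + 2k2 + 2k3 + k4): V^p = 1.4827, V^q = 0.1459
step 2: k1 = (-0.065633, 0.091157), k2 = (-0.063514, 0.096106), k3 = (-0.063383, 0.095909), k4 = (-0.062572, 0.100115); V <- V + (h/6)(k1 + 2k2 + 2k3 + k4): V^p = 1.4668, V^q = 0.1698
step 3: k1 = (-0.062569, 0.100110), k2 = (-0.063057, 0.104344), k3 = (-0.062970, 0.104200), k4 = (-0.064802, 0.108986); V <- V + (h/6)(k1 + 2k2 + 2k3 + k4): V^p = 1.4510, V^q = 0.1959
step 4: k1 = (-0.064793, 0.108970), k2 = (-0.067983, 0.114537), k3 = (-0.067896, 0.114390), k4 = (-0.072570, 0.120950); V <- V + (h/6)(k1 + 2k2 + 2k3 + k4): V^p = 1.4340, V^q = 0.2246


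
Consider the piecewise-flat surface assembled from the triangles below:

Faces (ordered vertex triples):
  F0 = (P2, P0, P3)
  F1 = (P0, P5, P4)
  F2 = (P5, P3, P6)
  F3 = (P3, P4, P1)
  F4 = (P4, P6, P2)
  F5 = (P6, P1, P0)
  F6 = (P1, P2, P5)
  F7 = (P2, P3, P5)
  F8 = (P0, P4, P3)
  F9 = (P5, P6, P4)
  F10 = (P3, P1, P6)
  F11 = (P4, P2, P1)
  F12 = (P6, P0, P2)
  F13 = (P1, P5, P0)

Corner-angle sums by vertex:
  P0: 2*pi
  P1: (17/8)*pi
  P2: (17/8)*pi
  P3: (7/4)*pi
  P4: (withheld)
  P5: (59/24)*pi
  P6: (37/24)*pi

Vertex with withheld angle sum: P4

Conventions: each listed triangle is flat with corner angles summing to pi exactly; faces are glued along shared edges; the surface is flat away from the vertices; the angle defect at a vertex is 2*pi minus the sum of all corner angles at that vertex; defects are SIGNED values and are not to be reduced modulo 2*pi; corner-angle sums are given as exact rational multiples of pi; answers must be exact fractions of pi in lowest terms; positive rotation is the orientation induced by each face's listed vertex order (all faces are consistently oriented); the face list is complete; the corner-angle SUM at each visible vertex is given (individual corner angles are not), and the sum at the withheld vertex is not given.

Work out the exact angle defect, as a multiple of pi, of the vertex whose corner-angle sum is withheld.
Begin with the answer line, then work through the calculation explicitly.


Answer: defect(P4) = 0

V = 7, E = 21, F = 14; chi = V - E + F = 0
Gauss-Bonnet: total defect = 2*pi*chi = 0; visible defects sum to 0


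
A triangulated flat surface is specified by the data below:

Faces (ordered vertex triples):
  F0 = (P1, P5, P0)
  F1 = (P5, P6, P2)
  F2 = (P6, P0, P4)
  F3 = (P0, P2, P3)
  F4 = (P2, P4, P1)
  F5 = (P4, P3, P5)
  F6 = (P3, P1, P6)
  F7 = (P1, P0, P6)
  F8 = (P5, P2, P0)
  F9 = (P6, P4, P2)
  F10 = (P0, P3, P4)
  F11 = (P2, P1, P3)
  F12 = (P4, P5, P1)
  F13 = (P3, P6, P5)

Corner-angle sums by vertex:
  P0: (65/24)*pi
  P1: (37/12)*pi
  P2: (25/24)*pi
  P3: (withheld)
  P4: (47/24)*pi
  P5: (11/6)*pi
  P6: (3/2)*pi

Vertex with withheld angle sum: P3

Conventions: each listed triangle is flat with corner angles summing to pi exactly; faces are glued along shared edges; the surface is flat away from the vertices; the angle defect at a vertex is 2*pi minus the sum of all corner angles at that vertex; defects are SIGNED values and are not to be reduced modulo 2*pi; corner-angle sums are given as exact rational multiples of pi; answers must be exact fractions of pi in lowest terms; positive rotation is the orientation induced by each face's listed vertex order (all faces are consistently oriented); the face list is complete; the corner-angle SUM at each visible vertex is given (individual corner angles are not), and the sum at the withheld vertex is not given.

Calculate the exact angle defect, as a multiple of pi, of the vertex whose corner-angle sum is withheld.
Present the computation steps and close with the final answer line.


V = 7, E = 21, F = 14; chi = V - E + F = 0
Gauss-Bonnet: total defect = 2*pi*chi = 0; visible defects sum to -pi/8

Answer: defect(P3) = pi/8


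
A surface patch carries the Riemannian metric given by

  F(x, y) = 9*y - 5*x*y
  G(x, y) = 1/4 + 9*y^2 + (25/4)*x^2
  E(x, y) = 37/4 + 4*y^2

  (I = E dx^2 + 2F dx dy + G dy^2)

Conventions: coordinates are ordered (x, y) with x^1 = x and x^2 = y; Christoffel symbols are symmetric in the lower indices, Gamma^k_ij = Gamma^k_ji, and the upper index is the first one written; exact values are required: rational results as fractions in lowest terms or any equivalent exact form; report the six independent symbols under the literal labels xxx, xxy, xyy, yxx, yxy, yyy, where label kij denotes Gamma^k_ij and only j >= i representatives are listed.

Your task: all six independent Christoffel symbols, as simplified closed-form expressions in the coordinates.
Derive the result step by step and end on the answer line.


E = 37/4 + 4*y^2; F = 9*y - 5*x*y; G = 1/4 + 9*y^2 + (25/4)*x^2
Gamma^k_ij = (1/2) g^{kl} (d_i g_jl + d_j g_il - d_l g_ij), with g^inv = (1/(EG-F^2)) [[G, -F], [-F, E]]
first partials: E_x = 0, E_y = 8*y, F_x = -5*y, F_y = 9 - 5*x, G_x = (25/2)*x, G_y = 18*y
D = EG - F^2 = 37/16 + (13/4)*y^2 + (925/16)*x^2 + 90*x*y^2 + 36*y^4
expanded: Gamma^x_xx = (G E_x - 2F F_x + F E_y)/(2D), Gamma^x_xy = (G E_y - F G_x)/(2D), Gamma^x_yy = (2G F_y - G G_x - F G_y)/(2D), Gamma^y_xx = (2E F_x - E E_y - F E_x)/(2D), Gamma^y_xy = (E G_x - F E_y)/(2D), Gamma^y_yy = (E G_y - 2F F_y + F G_x)/(2D); substitute and cancel common factors

Answer: Gamma_xxx = (-720*x*y^2 + 1296*y^2)/(925*x^2 + 1440*x*y^2 + 576*y^4 + 52*y^2 + 37), Gamma_xxy = (900*x^2*y - 900*x*y + 576*y^3 + 16*y)/(925*x^2 + 1440*x*y^2 + 576*y^4 + 52*y^2 + 37), Gamma_xyy = (-1125*x^3 + 900*x^2 - 900*x*y^2 - 45*x + 36)/(925*x^2 + 1440*x*y^2 + 576*y^4 + 52*y^2 + 37), Gamma_yxx = (-576*y^3 - 1332*y)/(925*x^2 + 1440*x*y^2 + 576*y^4 + 52*y^2 + 37), Gamma_yxy = (720*x*y^2 + 925*x - 576*y^2)/(925*x^2 + 1440*x*y^2 + 576*y^4 + 52*y^2 + 37), Gamma_yyy = (-900*x^2*y + 2340*x*y + 576*y^3 + 36*y)/(925*x^2 + 1440*x*y^2 + 576*y^4 + 52*y^2 + 37)


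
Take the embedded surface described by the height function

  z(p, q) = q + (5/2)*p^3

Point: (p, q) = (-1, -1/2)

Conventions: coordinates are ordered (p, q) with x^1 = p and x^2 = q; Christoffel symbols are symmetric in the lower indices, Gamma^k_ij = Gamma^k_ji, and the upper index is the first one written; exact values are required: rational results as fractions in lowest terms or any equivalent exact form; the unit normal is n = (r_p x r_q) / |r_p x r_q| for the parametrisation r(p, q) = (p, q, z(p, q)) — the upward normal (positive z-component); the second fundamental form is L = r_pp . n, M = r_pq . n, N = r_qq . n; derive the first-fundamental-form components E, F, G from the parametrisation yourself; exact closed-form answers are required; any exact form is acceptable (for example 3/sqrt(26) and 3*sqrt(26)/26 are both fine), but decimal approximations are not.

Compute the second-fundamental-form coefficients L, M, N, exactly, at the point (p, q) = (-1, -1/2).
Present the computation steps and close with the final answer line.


z_p = 15/2, z_q = 1, z_pp = -15, z_pq = 0, z_qq = 0
E = 229/4, F = 15/2, G = 2; answer radicand W^2 = 233/4
unnormalised second-form numerators: l = -15, m = 0, n = 0; L = l/sqrt(233/4), and similarly M = m/sqrt(W^2), N = n/sqrt(W^2)

Answer: L = -30*sqrt(233)/233, M = 0, N = 0


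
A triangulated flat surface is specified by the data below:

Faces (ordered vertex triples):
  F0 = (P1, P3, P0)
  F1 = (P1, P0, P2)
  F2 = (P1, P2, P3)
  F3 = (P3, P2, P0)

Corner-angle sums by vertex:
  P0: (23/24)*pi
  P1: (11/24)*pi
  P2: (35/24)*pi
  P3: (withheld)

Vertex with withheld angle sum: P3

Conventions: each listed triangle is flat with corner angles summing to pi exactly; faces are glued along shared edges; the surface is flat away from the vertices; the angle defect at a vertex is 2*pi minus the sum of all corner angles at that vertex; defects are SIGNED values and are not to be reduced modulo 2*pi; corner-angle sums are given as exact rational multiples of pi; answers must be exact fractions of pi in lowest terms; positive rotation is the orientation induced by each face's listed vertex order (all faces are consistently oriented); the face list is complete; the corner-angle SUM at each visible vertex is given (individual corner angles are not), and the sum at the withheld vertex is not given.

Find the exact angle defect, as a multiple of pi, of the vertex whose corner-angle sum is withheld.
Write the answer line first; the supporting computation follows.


Answer: defect(P3) = (7/8)*pi

V = 4, E = 6, F = 4; chi = V - E + F = 2
Gauss-Bonnet: total defect = 2*pi*chi = 4*pi; visible defects sum to (25/8)*pi


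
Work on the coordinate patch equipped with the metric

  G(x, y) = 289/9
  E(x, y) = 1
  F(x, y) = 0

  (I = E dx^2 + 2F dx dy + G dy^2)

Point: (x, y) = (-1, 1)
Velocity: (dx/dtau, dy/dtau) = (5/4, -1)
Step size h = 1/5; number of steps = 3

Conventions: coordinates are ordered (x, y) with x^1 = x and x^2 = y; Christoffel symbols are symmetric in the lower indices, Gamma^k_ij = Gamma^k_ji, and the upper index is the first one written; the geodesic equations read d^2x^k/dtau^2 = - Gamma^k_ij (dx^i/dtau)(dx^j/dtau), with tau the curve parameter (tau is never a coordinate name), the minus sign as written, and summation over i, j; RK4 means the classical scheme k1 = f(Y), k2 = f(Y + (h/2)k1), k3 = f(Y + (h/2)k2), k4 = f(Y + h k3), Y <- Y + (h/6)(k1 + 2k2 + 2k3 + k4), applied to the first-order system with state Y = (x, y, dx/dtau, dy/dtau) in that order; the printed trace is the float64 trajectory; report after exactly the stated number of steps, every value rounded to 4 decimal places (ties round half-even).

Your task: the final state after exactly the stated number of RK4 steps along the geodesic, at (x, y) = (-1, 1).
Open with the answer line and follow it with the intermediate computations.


Answer: x = -0.2500, y = 0.4000, dx/dtau = 1.2500, dy/dtau = -1.0000

f(Y) = (dx/dtau, dy/dtau, -Gamma^x_ij Y'^i Y'^j, -Gamma^y_ij Y'^i Y'^j) with the Gammas evaluated at the stage position; h = 0.200000; intermediate values shown to 6 dp
step 0: x = -1.0000, y = 1.0000, dx/dtau = 1.2500, dy/dtau = -1.0000
step 1:
  k1: at (x, y) = (-1.000000, 1.000000), (dx/dtau, dy/dtau) = (1.250000, -1.000000); Gamma_xxx = 0.000000, Gamma_xxy = 0.000000, Gamma_xyy = 0.000000, Gamma_yxx = 0.000000, Gamma_yxy = 0.000000, Gamma_yyy = 0.000000; k1 = (1.250000, -1.000000, 0.000000, 0.000000)
  k2: at (x, y) = (-0.875000, 0.900000), (dx/dtau, dy/dtau) = (1.250000, -1.000000); Gamma_xxx = 0.000000, Gamma_xxy = 0.000000, Gamma_xyy = 0.000000, Gamma_yxx = 0.000000, Gamma_yxy = 0.000000, Gamma_yyy = 0.000000; k2 = (1.250000, -1.000000, 0.000000, 0.000000)
  k3: at (x, y) = (-0.875000, 0.900000), (dx/dtau, dy/dtau) = (1.250000, -1.000000); Gamma_xxx = 0.000000, Gamma_xxy = 0.000000, Gamma_xyy = 0.000000, Gamma_yxx = 0.000000, Gamma_yxy = 0.000000, Gamma_yyy = 0.000000; k3 = (1.250000, -1.000000, 0.000000, 0.000000)
  k4: at (x, y) = (-0.750000, 0.800000), (dx/dtau, dy/dtau) = (1.250000, -1.000000); Gamma_xxx = 0.000000, Gamma_xxy = 0.000000, Gamma_xyy = 0.000000, Gamma_yxx = 0.000000, Gamma_yxy = 0.000000, Gamma_yyy = 0.000000; k4 = (1.250000, -1.000000, 0.000000, 0.000000)
  Y <- Y + (h/6)(k1 + 2k2 + 2k3 + k4): x = -0.7500, y = 0.8000, dx/dtau = 1.2500, dy/dtau = -1.0000
step 2:
  k1: at (x, y) = (-0.750000, 0.800000), (dx/dtau, dy/dtau) = (1.250000, -1.000000); Gamma_xxx = 0.000000, Gamma_xxy = 0.000000, Gamma_xyy = 0.000000, Gamma_yxx = 0.000000, Gamma_yxy = 0.000000, Gamma_yyy = 0.000000; k1 = (1.250000, -1.000000, 0.000000, 0.000000)
  k2: at (x, y) = (-0.625000, 0.700000), (dx/dtau, dy/dtau) = (1.250000, -1.000000); Gamma_xxx = 0.000000, Gamma_xxy = 0.000000, Gamma_xyy = 0.000000, Gamma_yxx = 0.000000, Gamma_yxy = 0.000000, Gamma_yyy = 0.000000; k2 = (1.250000, -1.000000, 0.000000, 0.000000)
  k3: at (x, y) = (-0.625000, 0.700000), (dx/dtau, dy/dtau) = (1.250000, -1.000000); Gamma_xxx = 0.000000, Gamma_xxy = 0.000000, Gamma_xyy = 0.000000, Gamma_yxx = 0.000000, Gamma_yxy = 0.000000, Gamma_yyy = 0.000000; k3 = (1.250000, -1.000000, 0.000000, 0.000000)
  k4: at (x, y) = (-0.500000, 0.600000), (dx/dtau, dy/dtau) = (1.250000, -1.000000); Gamma_xxx = 0.000000, Gamma_xxy = 0.000000, Gamma_xyy = 0.000000, Gamma_yxx = 0.000000, Gamma_yxy = 0.000000, Gamma_yyy = 0.000000; k4 = (1.250000, -1.000000, 0.000000, 0.000000)
  Y <- Y + (h/6)(k1 + 2k2 + 2k3 + k4): x = -0.5000, y = 0.6000, dx/dtau = 1.2500, dy/dtau = -1.0000
step 3:
  k1: at (x, y) = (-0.500000, 0.600000), (dx/dtau, dy/dtau) = (1.250000, -1.000000); Gamma_xxx = 0.000000, Gamma_xxy = 0.000000, Gamma_xyy = 0.000000, Gamma_yxx = 0.000000, Gamma_yxy = 0.000000, Gamma_yyy = 0.000000; k1 = (1.250000, -1.000000, 0.000000, 0.000000)
  k2: at (x, y) = (-0.375000, 0.500000), (dx/dtau, dy/dtau) = (1.250000, -1.000000); Gamma_xxx = 0.000000, Gamma_xxy = 0.000000, Gamma_xyy = 0.000000, Gamma_yxx = 0.000000, Gamma_yxy = 0.000000, Gamma_yyy = 0.000000; k2 = (1.250000, -1.000000, 0.000000, 0.000000)
  k3: at (x, y) = (-0.375000, 0.500000), (dx/dtau, dy/dtau) = (1.250000, -1.000000); Gamma_xxx = 0.000000, Gamma_xxy = 0.000000, Gamma_xyy = 0.000000, Gamma_yxx = 0.000000, Gamma_yxy = 0.000000, Gamma_yyy = 0.000000; k3 = (1.250000, -1.000000, 0.000000, 0.000000)
  k4: at (x, y) = (-0.250000, 0.400000), (dx/dtau, dy/dtau) = (1.250000, -1.000000); Gamma_xxx = 0.000000, Gamma_xxy = 0.000000, Gamma_xyy = 0.000000, Gamma_yxx = 0.000000, Gamma_yxy = 0.000000, Gamma_yyy = 0.000000; k4 = (1.250000, -1.000000, 0.000000, 0.000000)
  Y <- Y + (h/6)(k1 + 2k2 + 2k3 + k4): x = -0.2500, y = 0.4000, dx/dtau = 1.2500, dy/dtau = -1.0000


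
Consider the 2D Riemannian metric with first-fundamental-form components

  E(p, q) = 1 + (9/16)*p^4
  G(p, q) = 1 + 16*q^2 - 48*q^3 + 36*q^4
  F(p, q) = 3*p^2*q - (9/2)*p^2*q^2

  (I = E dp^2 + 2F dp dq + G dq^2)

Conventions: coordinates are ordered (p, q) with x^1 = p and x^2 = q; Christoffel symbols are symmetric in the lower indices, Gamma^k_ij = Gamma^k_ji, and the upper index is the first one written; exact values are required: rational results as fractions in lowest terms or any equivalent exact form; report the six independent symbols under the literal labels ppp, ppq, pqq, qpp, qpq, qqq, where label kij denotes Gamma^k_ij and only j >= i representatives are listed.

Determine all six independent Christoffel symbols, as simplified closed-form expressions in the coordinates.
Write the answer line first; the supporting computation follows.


Answer: Gamma_ppp = 18*p^3/(9*p^4 + 576*q^4 - 768*q^3 + 256*q^2 + 16), Gamma_ppq = 0, Gamma_pqq = (-144*p^2*q + 48*p^2)/(9*p^4 + 576*q^4 - 768*q^3 + 256*q^2 + 16), Gamma_qpp = (-144*p*q^2 + 96*p*q)/(9*p^4 + 576*q^4 - 768*q^3 + 256*q^2 + 16), Gamma_qpq = 0, Gamma_qqq = (1152*q^3 - 1152*q^2 + 256*q)/(9*p^4 + 576*q^4 - 768*q^3 + 256*q^2 + 16)

E = 1 + (9/16)*p^4; F = 3*p^2*q - (9/2)*p^2*q^2; G = 1 + 16*q^2 - 48*q^3 + 36*q^4
Gamma^k_ij = (1/2) g^{kl} (d_i g_jl + d_j g_il - d_l g_ij), with g^inv = (1/(EG-F^2)) [[G, -F], [-F, E]]
first partials: E_p = (9/4)*p^3, E_q = 0, F_p = 6*p*q - 9*p*q^2, F_q = 3*p^2 - 9*p^2*q, G_p = 0, G_q = 32*q - 144*q^2 + 144*q^3
D = EG - F^2 = 1 + 16*q^2 - 48*q^3 + 36*q^4 + (9/16)*p^4
expanded: Gamma^p_pp = (G E_p - 2F F_p + F E_q)/(2D), Gamma^p_pq = (G E_q - F G_p)/(2D), Gamma^p_qq = (2G F_q - G G_p - F G_q)/(2D), Gamma^q_pp = (2E F_p - E E_q - F E_p)/(2D), Gamma^q_pq = (E G_p - F E_q)/(2D), Gamma^q_qq = (E G_q - 2F F_q + F G_p)/(2D); substitute and cancel common factors


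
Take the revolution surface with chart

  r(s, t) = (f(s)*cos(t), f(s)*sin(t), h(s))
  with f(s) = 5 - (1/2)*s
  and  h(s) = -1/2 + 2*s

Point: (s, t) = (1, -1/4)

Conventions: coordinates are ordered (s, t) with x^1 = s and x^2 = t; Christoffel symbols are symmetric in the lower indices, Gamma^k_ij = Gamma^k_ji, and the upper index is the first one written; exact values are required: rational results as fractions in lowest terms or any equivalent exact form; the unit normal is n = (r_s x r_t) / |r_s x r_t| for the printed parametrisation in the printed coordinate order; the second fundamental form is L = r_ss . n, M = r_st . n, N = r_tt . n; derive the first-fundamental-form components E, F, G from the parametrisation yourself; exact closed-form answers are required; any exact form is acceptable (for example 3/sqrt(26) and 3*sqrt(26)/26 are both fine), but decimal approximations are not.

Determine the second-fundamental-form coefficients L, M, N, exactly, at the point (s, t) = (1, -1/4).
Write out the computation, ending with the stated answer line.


f = 9/2, f' = -1/2, f'' = 0, h' = 2, h'' = 0
E = 17/4, F = 0, G = 81/4; answer radicand W^2 = 17/4
unnormalised second-form numerators: l = 0, m = 0, n = 9; L = l/sqrt(17/4), and similarly M = m/sqrt(W^2), N = n/sqrt(W^2)

Answer: L = 0, M = 0, N = 18*sqrt(17)/17


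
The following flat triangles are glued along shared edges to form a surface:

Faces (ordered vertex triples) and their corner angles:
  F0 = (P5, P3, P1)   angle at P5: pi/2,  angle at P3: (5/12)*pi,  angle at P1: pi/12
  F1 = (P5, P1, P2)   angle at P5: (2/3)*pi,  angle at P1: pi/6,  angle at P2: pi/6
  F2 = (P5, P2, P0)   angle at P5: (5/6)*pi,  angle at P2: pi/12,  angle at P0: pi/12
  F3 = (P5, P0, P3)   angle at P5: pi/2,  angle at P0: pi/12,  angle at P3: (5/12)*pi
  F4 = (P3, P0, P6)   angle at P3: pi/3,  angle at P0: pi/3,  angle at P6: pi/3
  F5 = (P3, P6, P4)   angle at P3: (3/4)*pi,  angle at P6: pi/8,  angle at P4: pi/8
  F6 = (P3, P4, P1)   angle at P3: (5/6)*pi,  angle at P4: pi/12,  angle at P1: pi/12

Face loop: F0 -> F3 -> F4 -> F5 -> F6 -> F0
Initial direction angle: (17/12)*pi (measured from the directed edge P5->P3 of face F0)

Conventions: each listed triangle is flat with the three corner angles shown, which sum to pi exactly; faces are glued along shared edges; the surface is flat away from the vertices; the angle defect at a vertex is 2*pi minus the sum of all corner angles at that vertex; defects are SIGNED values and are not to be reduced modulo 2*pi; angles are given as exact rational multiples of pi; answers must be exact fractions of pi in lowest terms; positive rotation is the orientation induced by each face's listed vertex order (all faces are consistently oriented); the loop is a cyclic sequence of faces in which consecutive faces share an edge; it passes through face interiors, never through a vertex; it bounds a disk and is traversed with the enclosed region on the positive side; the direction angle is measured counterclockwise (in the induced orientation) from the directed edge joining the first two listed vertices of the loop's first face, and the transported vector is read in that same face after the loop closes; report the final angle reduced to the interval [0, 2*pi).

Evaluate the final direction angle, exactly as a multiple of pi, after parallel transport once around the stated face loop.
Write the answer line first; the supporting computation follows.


Answer: final direction angle = (2/3)*pi

enclosed vertex P3: corner angles sum to (11/4)*pi, defect = 2*pi - (11/4)*pi = (-3/4)*pi
final direction = starting direction + enclosed defect total, reduced mod 2*pi (induced orientation)
final angle = (17/12)*pi - (3/4)*pi = (2/3)*pi (mod 2*pi)


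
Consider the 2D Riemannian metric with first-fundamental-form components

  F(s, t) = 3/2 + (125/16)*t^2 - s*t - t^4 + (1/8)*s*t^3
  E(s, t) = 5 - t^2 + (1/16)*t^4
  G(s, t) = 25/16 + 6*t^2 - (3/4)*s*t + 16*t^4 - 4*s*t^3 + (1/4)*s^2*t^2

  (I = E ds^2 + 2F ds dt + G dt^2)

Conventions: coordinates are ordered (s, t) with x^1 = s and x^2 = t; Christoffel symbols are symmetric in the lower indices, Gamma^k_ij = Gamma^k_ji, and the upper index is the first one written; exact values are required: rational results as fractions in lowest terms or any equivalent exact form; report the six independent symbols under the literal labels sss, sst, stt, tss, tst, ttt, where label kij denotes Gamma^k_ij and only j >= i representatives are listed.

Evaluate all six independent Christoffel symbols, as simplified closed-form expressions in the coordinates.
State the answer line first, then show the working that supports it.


Answer: Gamma_sss = 0, Gamma_sst = (2*t^3 - 16*t)/(4*s^2*t^2 - 64*s*t^3 - 12*s*t + 257*t^4 + 80*t^2 + 89), Gamma_stt = (2*s*t^2 - 16*s - 32*t^3 + 256*t)/(4*s^2*t^2 - 64*s*t^3 - 12*s*t + 257*t^4 + 80*t^2 + 89), Gamma_tss = 0, Gamma_tst = (4*s*t^2 - 32*t^3 - 6*t)/(4*s^2*t^2 - 64*s*t^3 - 12*s*t + 257*t^4 + 80*t^2 + 89), Gamma_ttt = (4*s^2*t - 96*s*t^2 - 6*s + 512*t^3 + 96*t)/(4*s^2*t^2 - 64*s*t^3 - 12*s*t + 257*t^4 + 80*t^2 + 89)

E = 5 - t^2 + (1/16)*t^4; F = 3/2 + (125/16)*t^2 - s*t - t^4 + (1/8)*s*t^3; G = 25/16 + 6*t^2 - (3/4)*s*t + 16*t^4 - 4*s*t^3 + (1/4)*s^2*t^2
Gamma^k_ij = (1/2) g^{kl} (d_i g_jl + d_j g_il - d_l g_ij), with g^inv = (1/(EG-F^2)) [[G, -F], [-F, E]]
first partials: E_s = 0, E_t = -2*t + (1/4)*t^3, F_s = -t + (1/8)*t^3, F_t = (125/8)*t - s - 4*t^3 + (3/8)*s*t^2, G_s = -(3/4)*t - 4*t^3 + (1/2)*s*t^2, G_t = 12*t - (3/4)*s + 64*t^3 - 12*s*t^2 + (1/2)*s^2*t
D = EG - F^2 = 89/16 + 5*t^2 - (3/4)*s*t + (257/16)*t^4 - 4*s*t^3 + (1/4)*s^2*t^2
expanded: Gamma^s_ss = (G E_s - 2F F_s + F E_t)/(2D), Gamma^s_st = (G E_t - F G_s)/(2D), Gamma^s_tt = (2G F_t - G G_s - F G_t)/(2D), Gamma^t_ss = (2E F_s - E E_t - F E_s)/(2D), Gamma^t_st = (E G_s - F E_t)/(2D), Gamma^t_tt = (E G_t - 2F F_t + F G_s)/(2D); substitute and cancel common factors


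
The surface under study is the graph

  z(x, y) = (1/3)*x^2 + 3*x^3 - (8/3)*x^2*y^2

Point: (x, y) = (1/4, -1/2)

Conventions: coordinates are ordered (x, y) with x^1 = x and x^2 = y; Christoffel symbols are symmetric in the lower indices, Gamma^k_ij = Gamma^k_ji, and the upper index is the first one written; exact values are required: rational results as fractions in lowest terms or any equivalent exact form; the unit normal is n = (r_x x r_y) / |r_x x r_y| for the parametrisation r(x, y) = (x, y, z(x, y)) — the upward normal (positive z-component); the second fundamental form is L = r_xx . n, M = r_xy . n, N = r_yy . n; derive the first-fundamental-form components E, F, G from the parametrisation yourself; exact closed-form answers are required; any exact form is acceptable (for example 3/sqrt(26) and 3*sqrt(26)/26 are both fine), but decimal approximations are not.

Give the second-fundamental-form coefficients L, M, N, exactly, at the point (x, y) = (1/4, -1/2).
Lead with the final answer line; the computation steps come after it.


Answer: L = 184*sqrt(2729)/2729, M = 64*sqrt(2729)/2729, N = -16*sqrt(2729)/2729

z_x = 19/48, z_y = 1/6, z_xx = 23/6, z_xy = 4/3, z_yy = -1/3
E = 2665/2304, F = 19/288, G = 37/36; answer radicand W^2 = 2729/2304
unnormalised second-form numerators: l = 23/6, m = 4/3, n = -1/3; L = l/sqrt(2729/2304), and similarly M = m/sqrt(W^2), N = n/sqrt(W^2)


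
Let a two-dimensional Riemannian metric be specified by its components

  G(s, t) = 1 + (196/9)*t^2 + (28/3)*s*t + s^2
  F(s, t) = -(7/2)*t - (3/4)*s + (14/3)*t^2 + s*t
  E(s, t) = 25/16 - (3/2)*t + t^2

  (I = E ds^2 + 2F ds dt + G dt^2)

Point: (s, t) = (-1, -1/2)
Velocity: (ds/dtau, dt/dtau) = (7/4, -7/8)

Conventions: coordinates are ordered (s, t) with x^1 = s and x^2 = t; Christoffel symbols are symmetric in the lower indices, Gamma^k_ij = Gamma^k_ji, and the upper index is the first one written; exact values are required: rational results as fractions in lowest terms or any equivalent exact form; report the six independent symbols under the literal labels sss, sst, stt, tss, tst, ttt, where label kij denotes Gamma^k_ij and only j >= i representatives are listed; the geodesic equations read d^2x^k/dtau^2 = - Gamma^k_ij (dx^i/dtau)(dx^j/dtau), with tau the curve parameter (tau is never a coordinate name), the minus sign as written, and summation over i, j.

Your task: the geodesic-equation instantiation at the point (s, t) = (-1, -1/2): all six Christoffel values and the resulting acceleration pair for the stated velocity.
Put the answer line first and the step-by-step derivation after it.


Answer: Gamma_sss = 0, Gamma_sst = -180/1969, Gamma_stt = -840/1969, Gamma_tss = 0, Gamma_tst = -480/1969, Gamma_ttt = -2240/1969; accelerations (d^2s/dtau^2, d^2t/dtau^2) = (735/15752, 245/1969)

E = 41/16, F = 25/6, G = 109/9 at the point
E_s = 0, E_t = -5/2, F_s = -5/4, F_t = -55/6, G_s = -20/3, G_t = -280/9
EG - F^2 = 1969/144;  g^inv = (144/1969) * [[109/9, -25/6], [-25/6, 41/16]]
first-kind symbols [ij,l] = (1/2)(d_i g_jl + d_j g_il - d_l g_ij): [ss,s] = E_s/2 = 0, [ss,t] = F_s - E_t/2 = 0, [st,s] = E_t/2 = -5/4, [st,t] = G_s/2 = -10/3, [tt,s] = F_t - G_s/2 = -35/6, [tt,t] = G_t/2 = -140/9
Gamma^s_ij = (G*[ij,s] - F*[ij,t])/(EG - F^2), Gamma^t_ij = (E*[ij,t] - F*[ij,s])/(EG - F^2)
Gamma_sss = 0, Gamma_sst = -180/1969, Gamma_stt = -840/1969, Gamma_tss = 0, Gamma_tst = -480/1969, Gamma_ttt = -2240/1969
d^2s/dtau^2 = -(Gamma_sss*(7/4)^2 + 2*Gamma_sst*(7/4)*(-7/8) + Gamma_stt*(-7/8)^2) = 735/15752
d^2t/dtau^2 = -(Gamma_tss*(7/4)^2 + 2*Gamma_tst*(7/4)*(-7/8) + Gamma_ttt*(-7/8)^2) = 245/1969


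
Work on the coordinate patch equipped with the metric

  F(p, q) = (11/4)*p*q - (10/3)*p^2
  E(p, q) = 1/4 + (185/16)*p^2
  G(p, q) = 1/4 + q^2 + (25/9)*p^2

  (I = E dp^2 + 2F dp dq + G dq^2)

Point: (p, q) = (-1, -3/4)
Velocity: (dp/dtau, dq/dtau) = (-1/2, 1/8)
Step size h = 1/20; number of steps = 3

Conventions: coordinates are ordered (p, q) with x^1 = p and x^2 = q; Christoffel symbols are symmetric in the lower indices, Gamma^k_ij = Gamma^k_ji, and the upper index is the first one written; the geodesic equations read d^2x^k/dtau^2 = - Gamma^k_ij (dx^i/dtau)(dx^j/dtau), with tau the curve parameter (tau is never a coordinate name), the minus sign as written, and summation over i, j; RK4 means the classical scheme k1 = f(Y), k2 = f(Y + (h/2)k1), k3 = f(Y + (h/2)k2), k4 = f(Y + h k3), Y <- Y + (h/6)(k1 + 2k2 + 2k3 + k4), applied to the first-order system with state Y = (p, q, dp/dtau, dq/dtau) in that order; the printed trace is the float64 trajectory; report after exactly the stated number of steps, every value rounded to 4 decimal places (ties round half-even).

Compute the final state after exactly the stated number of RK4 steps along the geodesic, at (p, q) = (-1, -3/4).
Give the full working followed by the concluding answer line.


f(Y) = (dp/dtau, dq/dtau, -Gamma^p_ij Y'^i Y'^j, -Gamma^q_ij Y'^i Y'^j) with the Gammas evaluated at the stage position; h = 0.050000; intermediate values shown to 6 dp
step 0: p = -1.0000, q = -0.7500, dp/dtau = -0.5000, dq/dtau = 0.1250
step 1:
  k1: at (p, q) = (-1.000000, -0.750000), (dp/dtau, dq/dtau) = (-0.500000, 0.125000); Gamma_ppp = -0.874160, Gamma_ppq = -0.086532, Gamma_pqq = -0.020919, Gamma_qpp = 0.972976, Gamma_qpq = -0.804324, Gamma_qqq = -0.216302; k1 = (-0.500000, 0.125000, 0.208050, -0.340405)
  k2: at (p, q) = (-1.012500, -0.746875), (dp/dtau, dq/dtau) = (-0.494799, 0.116490); Gamma_ppp = -0.860058, Gamma_ppq = -0.088613, Gamma_pqq = -0.021110, Gamma_qpp = 0.969961, Gamma_qpq = -0.801818, Gamma_qqq = -0.212041; k2 = (-0.494799, 0.116490, 0.200636, -0.327026)
  k3: at (p, q) = (-1.012370, -0.747088), (dp/dtau, dq/dtau) = (-0.494984, 0.116824); Gamma_ppp = -0.860255, Gamma_ppq = -0.088549, Gamma_pqq = -0.021103, Gamma_qpp = 0.969885, Gamma_qpq = -0.801758, Gamma_qqq = -0.212114; k3 = (-0.494984, 0.116824, 0.200818, -0.327461)
  k4: at (p, q) = (-1.024749, -0.744159), (dp/dtau, dq/dtau) = (-0.489959, 0.108627); Gamma_ppp = -0.846683, Gamma_ppq = -0.090500, Gamma_pqq = -0.021260, Gamma_qpp = 0.966765, Gamma_qpq = -0.799174, Gamma_qqq = -0.208021; k4 = (-0.489959, 0.108627, 0.193872, -0.314695)
  Y <- Y + (h/6)(k1 + 2k2 + 2k3 + k4): p = -1.0247, q = -0.7442, dp/dtau = -0.4900, dq/dtau = 0.1086
step 2:
  k1: at (p, q) = (-1.024746, -0.744165), (dp/dtau, dq/dtau) = (-0.489960, 0.108633); Gamma_ppp = -0.846688, Gamma_ppq = -0.090498, Gamma_pqq = -0.021259, Gamma_qpp = 0.966763, Gamma_qpq = -0.799172, Gamma_qqq = -0.208022; k1 = (-0.489960, 0.108633, 0.193874, -0.314700)
  k2: at (p, q) = (-1.036995, -0.741449), (dp/dtau, dq/dtau) = (-0.485113, 0.100765); Gamma_ppp = -0.833640, Gamma_ppq = -0.092319, Gamma_pqq = -0.021385, Gamma_qpp = 0.963537, Gamma_qpq = -0.796508, Gamma_qqq = -0.204097; k2 = (-0.485113, 0.100765, 0.187376, -0.302552)
  k3: at (p, q) = (-1.036874, -0.741645), (dp/dtau, dq/dtau) = (-0.485275, 0.101069); Gamma_ppp = -0.833815, Gamma_ppq = -0.092261, Gamma_pqq = -0.021379, Gamma_qpp = 0.963469, Gamma_qpq = -0.796455, Gamma_qqq = -0.204162; k3 = (-0.485275, 0.101069, 0.187525, -0.302930)
  k4: at (p, q) = (-1.049010, -0.739111), (dp/dtau, dq/dtau) = (-0.480583, 0.093486); Gamma_ppp = -0.821241, Gamma_ppq = -0.093967, Gamma_pqq = -0.021477, Gamma_qpp = 0.960158, Gamma_qpq = -0.793727, Gamma_qqq = -0.200388; k4 = (-0.480583, 0.093486, 0.181418, -0.291328)
  Y <- Y + (h/6)(k1 + 2k2 + 2k3 + k4): p = -1.0490, q = -0.7391, dp/dtau = -0.4806, dq/dtau = 0.0935
step 3:
  k1: at (p, q) = (-1.049007, -0.739116), (dp/dtau, dq/dtau) = (-0.480584, 0.093491); Gamma_ppp = -0.821245, Gamma_ppq = -0.093965, Gamma_pqq = -0.021477, Gamma_qpp = 0.960156, Gamma_qpq = -0.793725, Gamma_qqq = -0.200390; k1 = (-0.480584, 0.093491, 0.181419, -0.291332)
  k2: at (p, q) = (-1.061022, -0.736779), (dp/dtau, dq/dtau) = (-0.476048, 0.086208); Gamma_ppp = -0.809139, Gamma_ppq = -0.095554, Gamma_pqq = -0.021550, Gamma_qpp = 0.956758, Gamma_qpq = -0.790932, Gamma_qqq = -0.196766; k2 = (-0.476048, 0.086208, 0.175686, -0.280279)
  k3: at (p, q) = (-1.060908, -0.736961), (dp/dtau, dq/dtau) = (-0.476192, 0.086484); Gamma_ppp = -0.809297, Gamma_ppq = -0.095503, Gamma_pqq = -0.021546, Gamma_qpp = 0.956698, Gamma_qpq = -0.790885, Gamma_qqq = -0.196825; k3 = (-0.476192, 0.086484, 0.175810, -0.280610)
  k4: at (p, q) = (-1.072817, -0.734792), (dp/dtau, dq/dtau) = (-0.471793, 0.079461); Gamma_ppp = -0.797617, Gamma_ppq = -0.096989, Gamma_pqq = -0.021597, Gamma_qpp = 0.953232, Gamma_qpq = -0.788040, Gamma_qqq = -0.193338; k4 = (-0.471793, 0.079461, 0.170405, -0.270044)
  Y <- Y + (h/6)(k1 + 2k2 + 2k3 + k4): p = -1.0728, q = -0.7348, dp/dtau = -0.4718, dq/dtau = 0.0795

Answer: p = -1.0728, q = -0.7348, dp/dtau = -0.4718, dq/dtau = 0.0795
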